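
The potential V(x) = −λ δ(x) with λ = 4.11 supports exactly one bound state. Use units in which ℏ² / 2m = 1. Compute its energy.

E = -4.22

For x ≠ 0 the bound state is ψ ∝ e^{−κ|x|}; integrating the TISE across the delta gives the cusp condition 2κ = 2mλ/ℏ², so κ = 2.055.
Then E = −ℏ²κ²/(2m) = −mλ²/(2ℏ²) = -4.223.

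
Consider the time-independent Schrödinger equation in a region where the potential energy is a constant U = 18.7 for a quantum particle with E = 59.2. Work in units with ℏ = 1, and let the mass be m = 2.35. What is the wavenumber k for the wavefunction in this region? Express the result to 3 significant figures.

k = 13.8

With E > U the solution is oscillatory, ψ ∝ e^{±ikx} with k = √(2m(E − U))/ℏ.
k = √(2 × 2.35 × 40.5) = 13.80.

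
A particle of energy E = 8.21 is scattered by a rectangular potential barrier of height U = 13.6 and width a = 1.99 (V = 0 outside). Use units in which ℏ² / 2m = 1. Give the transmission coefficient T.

E < U: inside the barrier ψ ∝ e^{±κx} with κ = √(2m(U − E))/ℏ = 2.322.
κa = 4.620, sinh(κa) = 50.75.
The exact tunnelling result is T⁻¹ = 1 + U² sinh²(κa) / [4E(U − E)] = 2692, so T = 0.000372.

T = 0.000372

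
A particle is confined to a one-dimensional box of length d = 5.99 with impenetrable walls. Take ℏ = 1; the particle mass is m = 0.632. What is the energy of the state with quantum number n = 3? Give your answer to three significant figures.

Requiring ψ(0) = ψ(d) = 0 quantises k = nπ/d, hence E_n = ℏ²k²/2m = n²π²ℏ²/(2md²).
E_3 = 3² × π² / (2 × 0.632 × 5.99²) = 1.959.

E = 1.96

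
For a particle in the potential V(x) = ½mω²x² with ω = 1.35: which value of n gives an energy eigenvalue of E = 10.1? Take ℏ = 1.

n = 7

Invert E_n = (n + ½)ℏω: n = E/ℏω − ½ = 6.981, so n = 7.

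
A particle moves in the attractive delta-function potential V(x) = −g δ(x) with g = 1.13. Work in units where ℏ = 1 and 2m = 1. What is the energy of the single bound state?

E = -0.319

For x ≠ 0 the bound state is ψ ∝ e^{−κ|x|}; integrating the TISE across the delta gives the cusp condition 2κ = 2mg/ℏ², so κ = 0.5650.
Then E = −ℏ²κ²/(2m) = −mg²/(2ℏ²) = -0.3192.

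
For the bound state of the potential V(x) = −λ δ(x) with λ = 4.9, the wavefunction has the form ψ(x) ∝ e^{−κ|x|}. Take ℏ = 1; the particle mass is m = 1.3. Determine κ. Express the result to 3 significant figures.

κ = 6.37

Integrate −(ℏ²/2m)ψ'' − λδ(x)ψ = Eψ from −ε to +ε: the ψ'' term gives ψ'(0⁺) − ψ'(0⁻) and the δ term gives −(2mλ/ℏ²)ψ(0).
With ψ ∝ e^{−κ|x|} this yields −2κ = −2mλ/ℏ², so κ = mλ/ℏ² = 6.370.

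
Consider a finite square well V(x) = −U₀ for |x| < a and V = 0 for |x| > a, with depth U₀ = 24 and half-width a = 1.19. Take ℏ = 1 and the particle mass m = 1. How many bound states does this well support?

N = 6

Define the well-strength parameter z₀ = (a/ℏ)√(2mU₀) = 1.19 × √(2·1·24) = 8.245.
A new bound state (alternating even/odd) appears each time z₀ passes a multiple of π/2, so N = ⌊2z₀/π⌋ + 1 = ⌊5.249⌋ + 1 = 6.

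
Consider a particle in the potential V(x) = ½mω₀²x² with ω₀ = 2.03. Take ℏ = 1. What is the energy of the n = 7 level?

The oscillator eigenvalues are E_n = ℏω₀(n + ½), so E_7 = 2.03 × 7.5 = 15.23.

E = 15.2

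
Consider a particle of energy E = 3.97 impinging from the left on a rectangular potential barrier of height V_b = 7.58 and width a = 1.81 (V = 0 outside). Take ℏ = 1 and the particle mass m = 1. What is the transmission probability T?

T = 0.000238

Since E < V_b the interior solution is evanescent with decay constant κ = √(2m(V_b − E))/ℏ = 2.687.
κa = 4.863, sinh(κa) = 64.73.
The exact tunnelling result is T⁻¹ = 1 + V_b² sinh²(κa) / [4E(V_b − E)] = 4201, so T = 0.000238.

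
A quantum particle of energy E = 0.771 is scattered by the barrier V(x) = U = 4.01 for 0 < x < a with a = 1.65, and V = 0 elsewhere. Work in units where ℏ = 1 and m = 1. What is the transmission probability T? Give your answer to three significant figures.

T = 0.000559

Since E < U the interior solution is evanescent with decay constant κ = √(2m(U − E))/ℏ = 2.545.
κa = 4.200, sinh(κa) = 33.32.
The exact tunnelling result is T⁻¹ = 1 + U² sinh²(κa) / [4E(U − E)] = 1788, so T = 0.000559.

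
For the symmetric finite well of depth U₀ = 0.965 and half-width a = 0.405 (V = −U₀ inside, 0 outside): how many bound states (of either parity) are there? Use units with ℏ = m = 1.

N = 1

The dimensionless depth is z₀ = a√(2mU₀)/ℏ = 0.405 × √(1.930) = 0.5626.
A new bound state (alternating even/odd) appears each time z₀ passes a multiple of π/2, so N = ⌊2z₀/π⌋ + 1 = ⌊0.3582⌋ + 1 = 1.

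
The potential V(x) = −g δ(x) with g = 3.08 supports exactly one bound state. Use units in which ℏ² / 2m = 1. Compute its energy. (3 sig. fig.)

For x ≠ 0 the bound state is ψ ∝ e^{−κ|x|}; integrating the TISE across the delta gives the cusp condition 2κ = 2mg/ℏ², so κ = 1.540.
Then E = −ℏ²κ²/(2m) = −mg²/(2ℏ²) = -2.372.

E = -2.37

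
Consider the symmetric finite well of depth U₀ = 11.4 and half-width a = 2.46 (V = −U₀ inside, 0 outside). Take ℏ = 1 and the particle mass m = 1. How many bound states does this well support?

N = 8

The dimensionless depth is z₀ = a√(2mU₀)/ℏ = 2.46 × √(22.80) = 11.75.
A new bound state (alternating even/odd) appears each time z₀ passes a multiple of π/2, so N = ⌊2z₀/π⌋ + 1 = ⌊7.478⌋ + 1 = 8.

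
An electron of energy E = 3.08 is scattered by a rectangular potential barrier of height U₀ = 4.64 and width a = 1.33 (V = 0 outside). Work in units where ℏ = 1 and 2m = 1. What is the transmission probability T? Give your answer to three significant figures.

T = 0.122

Since E < U₀ the interior solution is evanescent with decay constant κ = √(2m(U₀ − E))/ℏ = 1.249.
κa = 1.661, sinh(κa) = 2.538.
The exact tunnelling result is T⁻¹ = 1 + U₀² sinh²(κa) / [4E(U₀ − E)] = 8.215, so T = 0.122.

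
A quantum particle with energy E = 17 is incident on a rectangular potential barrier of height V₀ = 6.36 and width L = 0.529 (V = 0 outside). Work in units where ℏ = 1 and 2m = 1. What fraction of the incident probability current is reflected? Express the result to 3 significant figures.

R = 0.0518

E > V₀: inside the barrier k₂ = √(2m(E − V₀))/ℏ = 3.262, k₂L = 1.726.
T = [1 + V₀² sin²(k₂L) / (4E(E − V₀))]⁻¹ = 1/1.055 = 0.948.
R = 1 − T = 0.0518.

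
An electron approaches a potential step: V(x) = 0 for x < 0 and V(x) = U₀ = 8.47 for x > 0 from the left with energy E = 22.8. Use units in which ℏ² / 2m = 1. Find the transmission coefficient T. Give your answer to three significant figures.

T = 0.987

The wavenumbers are k₁ = √(2mE)/ℏ = 4.775 on the left and k₂ = √(2m(E − U₀))/ℏ = 3.785 on the right.
Matching ψ and ψ′ at x = 0 gives r = (k₁ − k₂)/(k₁ + k₂), so R = r² = 0.01336 and T = 1 − R = 0.9866.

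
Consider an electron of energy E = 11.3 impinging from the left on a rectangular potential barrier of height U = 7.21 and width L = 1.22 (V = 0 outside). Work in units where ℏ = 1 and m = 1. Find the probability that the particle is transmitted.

T = 0.968

E > U: inside the barrier k₂ = √(2m(E − U))/ℏ = 2.860, k₂L = 3.489.
T = [1 + U² sin²(k₂L) / (4E(E − U))]⁻¹ = 1/1.033 = 0.968.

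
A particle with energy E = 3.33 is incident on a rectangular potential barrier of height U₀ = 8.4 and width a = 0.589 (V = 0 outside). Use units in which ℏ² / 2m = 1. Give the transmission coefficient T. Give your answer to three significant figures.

Since E < U₀ the interior solution is evanescent with decay constant κ = √(2m(U₀ − E))/ℏ = 2.252.
κa = 1.326, sinh(κa) = 1.751.
The exact tunnelling result is T⁻¹ = 1 + U₀² sinh²(κa) / [4E(U₀ − E)] = 4.202, so T = 0.238.

T = 0.238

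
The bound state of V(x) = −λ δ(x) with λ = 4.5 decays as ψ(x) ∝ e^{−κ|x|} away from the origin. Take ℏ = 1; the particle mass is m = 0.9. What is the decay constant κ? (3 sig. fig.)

κ = 4.05

Integrate −(ℏ²/2m)ψ'' − λδ(x)ψ = Eψ from −ε to +ε: the ψ'' term gives ψ'(0⁺) − ψ'(0⁻) and the δ term gives −(2mλ/ℏ²)ψ(0).
With ψ ∝ e^{−κ|x|} this yields −2κ = −2mλ/ℏ², so κ = mλ/ℏ² = 4.050.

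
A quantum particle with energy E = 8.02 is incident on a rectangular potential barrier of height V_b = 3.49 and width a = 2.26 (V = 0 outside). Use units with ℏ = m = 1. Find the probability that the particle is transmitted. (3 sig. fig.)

T = 0.980

E > V_b: inside the barrier k₂ = √(2m(E − V_b))/ℏ = 3.010, k₂a = 6.803.
T = [1 + V_b² sin²(k₂a) / (4E(E − V_b))]⁻¹ = 1/1.021 = 0.980.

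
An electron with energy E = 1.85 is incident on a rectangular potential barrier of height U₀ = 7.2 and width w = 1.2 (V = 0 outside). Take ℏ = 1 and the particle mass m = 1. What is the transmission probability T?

T = 0.00119

Since E < U₀ the interior solution is evanescent with decay constant κ = √(2m(U₀ − E))/ℏ = 3.271.
κw = 3.925, sinh(κw) = 25.32.
The exact tunnelling result is T⁻¹ = 1 + U₀² sinh²(κw) / [4E(U₀ − E)] = 840.8, so T = 0.00119.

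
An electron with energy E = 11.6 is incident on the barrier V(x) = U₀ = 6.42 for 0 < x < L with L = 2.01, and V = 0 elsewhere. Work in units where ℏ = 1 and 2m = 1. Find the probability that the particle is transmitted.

E > U₀: inside the barrier k₂ = √(2m(E − U₀))/ℏ = 2.276, k₂L = 4.575.
T = [1 + U₀² sin²(k₂L) / (4E(E − U₀))]⁻¹ = 1/1.168 = 0.856.

T = 0.856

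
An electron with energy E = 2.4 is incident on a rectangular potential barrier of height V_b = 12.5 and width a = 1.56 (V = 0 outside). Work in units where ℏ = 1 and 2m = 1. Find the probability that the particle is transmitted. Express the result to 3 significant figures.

E < V_b: inside the barrier ψ ∝ e^{±κx} with κ = √(2m(V_b − E))/ℏ = 3.178.
κa = 4.958, sinh(κa) = 71.13.
Matching ψ, ψ′ at both faces gives T = [1 + V_b² sinh²(κa) / (4E(V_b − E))]⁻¹ = 1/8155 = 0.000123.

T = 0.000123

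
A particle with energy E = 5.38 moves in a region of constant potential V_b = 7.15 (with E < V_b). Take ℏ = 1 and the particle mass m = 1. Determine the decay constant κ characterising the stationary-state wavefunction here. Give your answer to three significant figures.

κ = 1.88

Since E < V_b the TISE in this region is ψ'' = κ²ψ with κ = √(2m(V_b − E))/ℏ.
κ = √(2 × 1 × 1.77) = 1.881.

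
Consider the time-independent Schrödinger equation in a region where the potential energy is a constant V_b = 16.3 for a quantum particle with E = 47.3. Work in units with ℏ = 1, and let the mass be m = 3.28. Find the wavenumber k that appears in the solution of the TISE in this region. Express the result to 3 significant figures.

With E > V_b the solution is oscillatory, ψ ∝ e^{±ikx} with k = √(2m(E − V_b))/ℏ.
k = √(2 × 3.28 × 31) = 14.26.

k = 14.3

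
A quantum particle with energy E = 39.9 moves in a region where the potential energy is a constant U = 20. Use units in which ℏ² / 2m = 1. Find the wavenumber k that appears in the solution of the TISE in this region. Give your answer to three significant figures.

With E > U the solution is oscillatory, ψ ∝ e^{±ikx} with k = √(2m(E − U))/ℏ.
k = √(2 × 0.5 × 19.9) = 4.461.

k = 4.46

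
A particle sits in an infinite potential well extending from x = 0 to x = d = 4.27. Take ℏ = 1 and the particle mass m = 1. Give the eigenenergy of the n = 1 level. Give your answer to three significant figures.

E = 0.271

The infinite-well eigenfunctions ψ_n = √(2/d) sin(nπx/d) vanish at both walls, giving E_n = n²π²ℏ²/(2md²).
E_1 = 1² × π² / (2 × 1 × 4.27²) = 0.2707.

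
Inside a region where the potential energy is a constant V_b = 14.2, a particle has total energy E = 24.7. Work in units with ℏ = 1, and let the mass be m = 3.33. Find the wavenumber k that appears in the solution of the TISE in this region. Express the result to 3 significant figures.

k = 8.36

With E > V_b the solution is oscillatory, ψ ∝ e^{±ikx} with k = √(2m(E − V_b))/ℏ.
k = √(2 × 3.33 × 10.5) = 8.362.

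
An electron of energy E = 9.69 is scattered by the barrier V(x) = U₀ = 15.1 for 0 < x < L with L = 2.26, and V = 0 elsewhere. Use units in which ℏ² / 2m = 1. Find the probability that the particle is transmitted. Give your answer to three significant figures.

Since E < U₀ the interior solution is evanescent with decay constant κ = √(2m(U₀ − E))/ℏ = 2.326.
κL = 5.257, sinh(κL) = 95.91.
The exact tunnelling result is T⁻¹ = 1 + U₀² sinh²(κL) / [4E(U₀ − E)] = 10000, so T = 0.0001000.

T = 0.0001000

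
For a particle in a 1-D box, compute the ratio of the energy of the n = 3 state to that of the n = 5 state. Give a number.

0.36

Since E_n ∝ n², the ratio is (3/5)² = 0.36.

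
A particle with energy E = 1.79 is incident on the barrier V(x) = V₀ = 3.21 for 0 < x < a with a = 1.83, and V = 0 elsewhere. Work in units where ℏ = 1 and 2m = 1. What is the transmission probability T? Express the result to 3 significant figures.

Since E < V₀ the interior solution is evanescent with decay constant κ = √(2m(V₀ − E))/ℏ = 1.192.
κa = 2.181, sinh(κa) = 4.370.
Matching ψ, ψ′ at both faces gives T = [1 + V₀² sinh²(κa) / (4E(V₀ − E))]⁻¹ = 1/20.35 = 0.0491.

T = 0.0491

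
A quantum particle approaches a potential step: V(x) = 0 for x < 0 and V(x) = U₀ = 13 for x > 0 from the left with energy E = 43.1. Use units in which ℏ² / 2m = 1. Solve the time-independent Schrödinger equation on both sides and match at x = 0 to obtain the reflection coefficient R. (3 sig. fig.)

On each side the TISE gives plane waves with k = √(2m(E − V))/ℏ: k₁ = √(2·½·43.1) = 6.565, k₂ = √(2·½·30.1) = 5.486.
Continuity of ψ and ψ′ at the step yields the reflection amplitude r = (k₁ − k₂)/(k₁ + k₂) = 0.08951; thus R = |r|² = 0.008012, T = 0.9920.

R = 0.00801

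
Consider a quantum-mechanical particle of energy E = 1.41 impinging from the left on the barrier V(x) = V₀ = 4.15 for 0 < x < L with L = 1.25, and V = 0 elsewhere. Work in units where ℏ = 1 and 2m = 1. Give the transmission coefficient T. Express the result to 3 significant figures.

T = 0.0558

Since E < V₀ the interior solution is evanescent with decay constant κ = √(2m(V₀ − E))/ℏ = 1.655.
κL = 2.069, sinh(κL) = 3.896.
Matching ψ, ψ′ at both faces gives T = [1 + V₀² sinh²(κL) / (4E(V₀ − E))]⁻¹ = 1/17.91 = 0.0558.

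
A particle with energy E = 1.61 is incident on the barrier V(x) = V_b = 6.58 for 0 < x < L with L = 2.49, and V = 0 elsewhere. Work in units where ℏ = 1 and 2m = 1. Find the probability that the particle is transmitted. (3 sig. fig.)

Since E < V_b the interior solution is evanescent with decay constant κ = √(2m(V_b − E))/ℏ = 2.229.
κL = 5.551, sinh(κL) = 128.8.
The exact tunnelling result is T⁻¹ = 1 + V_b² sinh²(κL) / [4E(V_b − E)] = 22430, so T = 0.0000446.

T = 0.0000446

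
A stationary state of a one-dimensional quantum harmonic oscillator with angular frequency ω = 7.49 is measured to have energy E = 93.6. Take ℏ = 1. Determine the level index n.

n = 12

Invert E_n = (n + ½)ℏω: n = E/ℏω − ½ = 11.997, so n = 12.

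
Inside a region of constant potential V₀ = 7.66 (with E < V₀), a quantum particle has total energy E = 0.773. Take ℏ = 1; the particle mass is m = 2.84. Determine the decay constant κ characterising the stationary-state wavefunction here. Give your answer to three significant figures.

κ = 6.25

Since E < V₀ the TISE in this region is ψ'' = κ²ψ with κ = √(2m(V₀ − E))/ℏ.
κ = √(2 × 2.84 × 6.887) = 6.254.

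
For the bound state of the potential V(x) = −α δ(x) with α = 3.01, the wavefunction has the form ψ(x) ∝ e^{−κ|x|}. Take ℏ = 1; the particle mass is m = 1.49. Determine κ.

κ = 4.48

Integrating the TISE across x = 0 gives the cusp condition ψ'(0⁺) − ψ'(0⁻) = −(2mα/ℏ²)ψ(0).
With ψ ∝ e^{−κ|x|} this yields −2κ = −2mα/ℏ², so κ = mα/ℏ² = 4.485.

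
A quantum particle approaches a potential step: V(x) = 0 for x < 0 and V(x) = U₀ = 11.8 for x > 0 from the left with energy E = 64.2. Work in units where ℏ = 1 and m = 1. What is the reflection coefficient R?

R = 0.00257

The wavenumbers are k₁ = √(2mE)/ℏ = 11.33 on the left and k₂ = √(2m(E − U₀))/ℏ = 10.24 on the right.
Continuity of ψ and ψ′ at the step yields the reflection amplitude r = (k₁ − k₂)/(k₁ + k₂) = 0.05073; thus R = |r|² = 0.002574, T = 0.9974.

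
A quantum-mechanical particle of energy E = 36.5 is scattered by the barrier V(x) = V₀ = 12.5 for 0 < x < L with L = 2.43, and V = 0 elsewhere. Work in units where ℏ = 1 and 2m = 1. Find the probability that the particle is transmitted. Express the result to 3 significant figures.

T = 0.983

E > V₀: inside the barrier k₂ = √(2m(E − V₀))/ℏ = 4.899, k₂L = 11.90.
Matching at both interfaces gives T⁻¹ = 1 + V₀² sin²(k₂L) / [4E(E − V₀)] = 1.017, hence T = 0.983.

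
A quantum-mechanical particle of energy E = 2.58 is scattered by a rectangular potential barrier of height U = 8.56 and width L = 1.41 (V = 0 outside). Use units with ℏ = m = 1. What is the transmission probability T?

T = 0.000196

E < U: inside the barrier ψ ∝ e^{±κx} with κ = √(2m(U − E))/ℏ = 3.458.
κL = 4.876, sinh(κL) = 65.56.
Matching ψ, ψ′ at both faces gives T = [1 + U² sinh²(κL) / (4E(U − E))]⁻¹ = 1/5105 = 0.000196.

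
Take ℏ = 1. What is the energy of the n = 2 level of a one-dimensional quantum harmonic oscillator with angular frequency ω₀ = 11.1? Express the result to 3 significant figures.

Using E_n = (n + ½)ℏω₀: E_2 = 2.5 × 11.1 = 27.75.

E = 27.8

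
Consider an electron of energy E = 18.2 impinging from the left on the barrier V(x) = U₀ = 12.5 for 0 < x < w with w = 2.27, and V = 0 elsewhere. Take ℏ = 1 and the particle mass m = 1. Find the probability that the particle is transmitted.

T = 0.734

Above the barrier the interior wavenumber is k₂ = √(2m(E − U₀))/ℏ = 3.376, giving phase k₂w = 7.664.
T = [1 + U₀² sin²(k₂w) / (4E(E − U₀))]⁻¹ = 1/1.363 = 0.734.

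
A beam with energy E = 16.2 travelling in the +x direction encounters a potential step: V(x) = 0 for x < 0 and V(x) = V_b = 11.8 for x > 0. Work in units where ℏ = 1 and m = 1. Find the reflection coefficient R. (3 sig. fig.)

R = 0.0991

The wavenumbers are k₁ = √(2mE)/ℏ = 5.692 on the left and k₂ = √(2m(E − V_b))/ℏ = 2.966 on the right.
Continuity of ψ and ψ′ at the step yields the reflection amplitude r = (k₁ − k₂)/(k₁ + k₂) = 0.3148; thus R = |r|² = 0.09909, T = 0.9009.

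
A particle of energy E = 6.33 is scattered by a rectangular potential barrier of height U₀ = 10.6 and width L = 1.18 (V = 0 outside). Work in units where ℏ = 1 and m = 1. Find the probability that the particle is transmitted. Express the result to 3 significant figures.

T = 0.00388

E < U₀: inside the barrier ψ ∝ e^{±κx} with κ = √(2m(U₀ − E))/ℏ = 2.922.
κL = 3.448, sinh(κL) = 15.71.
The exact tunnelling result is T⁻¹ = 1 + U₀² sinh²(κL) / [4E(U₀ − E)] = 257.4, so T = 0.00388.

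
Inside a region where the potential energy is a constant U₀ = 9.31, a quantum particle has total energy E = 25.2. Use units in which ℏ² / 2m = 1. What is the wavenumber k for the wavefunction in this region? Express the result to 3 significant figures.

With E > U₀ the solution is oscillatory, ψ ∝ e^{±ikx} with k = √(2m(E − U₀))/ℏ.
k = √(2 × 0.5 × 15.89) = 3.986.

k = 3.99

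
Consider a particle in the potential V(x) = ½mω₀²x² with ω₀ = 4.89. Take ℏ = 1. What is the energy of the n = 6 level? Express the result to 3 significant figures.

E = 31.8

The oscillator eigenvalues are E_n = ℏω₀(n + ½), so E_6 = 4.89 × 6.5 = 31.79.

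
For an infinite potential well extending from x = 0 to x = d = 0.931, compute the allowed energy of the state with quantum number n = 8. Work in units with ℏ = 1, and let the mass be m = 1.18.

E = 309

The infinite-well eigenfunctions ψ_n = √(2/d) sin(nπx/d) vanish at both walls, giving E_n = n²π²ℏ²/(2md²).
E_8 = 8² × π² / (2 × 1.18 × 0.931²) = 308.8.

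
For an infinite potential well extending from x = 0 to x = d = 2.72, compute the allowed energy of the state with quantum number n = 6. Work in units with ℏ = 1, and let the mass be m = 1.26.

E = 19.1

The infinite-well eigenfunctions ψ_n = √(2/d) sin(nπx/d) vanish at both walls, giving E_n = n²π²ℏ²/(2md²).
E_6 = 6² × π² / (2 × 1.26 × 2.72²) = 19.06.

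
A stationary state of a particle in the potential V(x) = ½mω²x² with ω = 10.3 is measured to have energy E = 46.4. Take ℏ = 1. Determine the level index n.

n = 4

E_n = ℏω(n + ½) ⇒ n = E/(ℏω) − ½ = 46.4/10.3 − 0.5 = 4.005 → n = 4.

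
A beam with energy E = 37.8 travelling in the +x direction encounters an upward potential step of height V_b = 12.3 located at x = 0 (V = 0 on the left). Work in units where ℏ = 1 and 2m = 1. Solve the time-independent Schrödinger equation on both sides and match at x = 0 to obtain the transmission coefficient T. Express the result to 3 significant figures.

T = 0.990

The wavenumbers are k₁ = √(2mE)/ℏ = 6.148 on the left and k₂ = √(2m(E − V_b))/ℏ = 5.050 on the right.
Continuity of ψ and ψ′ at the step yields the reflection amplitude r = (k₁ − k₂)/(k₁ + k₂) = 0.09809; thus R = |r|² = 0.009622, T = 0.9904.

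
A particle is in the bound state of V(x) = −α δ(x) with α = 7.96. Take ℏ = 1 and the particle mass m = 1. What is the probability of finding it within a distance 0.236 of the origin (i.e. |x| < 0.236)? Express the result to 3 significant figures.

The normalised bound state is ψ = √κ e^{−κ|x|} with κ = mα/ℏ² = 7.960.
P(|x| < d) = ∫_{−d}^{d} κ e^{−2κ|x|} dx = 1 − e^{−2κd} = 1 − e^{−3.757} = 0.9766.

P = 0.977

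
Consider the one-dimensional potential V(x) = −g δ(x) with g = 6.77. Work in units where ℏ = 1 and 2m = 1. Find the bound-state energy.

For x ≠ 0 the bound state is ψ ∝ e^{−κ|x|}; integrating the TISE across the delta gives the cusp condition 2κ = 2mg/ℏ², so κ = 3.385.
Then E = −ℏ²κ²/(2m) = −mg²/(2ℏ²) = -11.46.

E = -11.5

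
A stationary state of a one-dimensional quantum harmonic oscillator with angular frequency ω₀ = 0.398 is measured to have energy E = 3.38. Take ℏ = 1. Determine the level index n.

E_n = ℏω₀(n + ½) ⇒ n = E/(ℏω₀) − ½ = 3.38/0.398 − 0.5 = 7.992 → n = 8.

n = 8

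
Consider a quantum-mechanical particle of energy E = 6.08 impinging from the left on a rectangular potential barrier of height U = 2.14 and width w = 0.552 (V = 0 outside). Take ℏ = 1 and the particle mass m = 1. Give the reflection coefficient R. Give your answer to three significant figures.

E > U: inside the barrier k₂ = √(2m(E − U))/ℏ = 2.807, k₂w = 1.550.
Matching at both interfaces gives T⁻¹ = 1 + U² sin²(k₂w) / [4E(E − U)] = 1.048, hence T = 0.954.
R = 1 − T = 0.0456.

R = 0.0456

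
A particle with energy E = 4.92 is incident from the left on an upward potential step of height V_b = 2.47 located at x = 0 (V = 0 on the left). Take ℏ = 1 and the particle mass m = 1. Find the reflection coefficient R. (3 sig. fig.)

R = 0.0298

On each side the TISE gives plane waves with k = √(2m(E − V))/ℏ: k₁ = √(2·1·4.92) = 3.137, k₂ = √(2·1·2.45) = 2.214.
Matching ψ and ψ′ at x = 0 gives r = (k₁ − k₂)/(k₁ + k₂), so R = r² = 0.02978 and T = 1 − R = 0.9702.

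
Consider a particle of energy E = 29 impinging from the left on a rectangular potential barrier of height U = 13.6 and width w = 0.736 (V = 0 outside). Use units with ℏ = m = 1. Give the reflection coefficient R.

Above the barrier the interior wavenumber is k₂ = √(2m(E − U))/ℏ = 5.550, giving phase k₂w = 4.085.
T = [1 + U² sin²(k₂w) / (4E(E − U))]⁻¹ = 1/1.068 = 0.936.
R = 1 − T = 0.0635.

R = 0.0635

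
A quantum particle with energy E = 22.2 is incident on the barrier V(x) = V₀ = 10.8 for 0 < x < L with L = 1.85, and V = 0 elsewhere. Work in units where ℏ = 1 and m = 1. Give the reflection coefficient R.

Above the barrier the interior wavenumber is k₂ = √(2m(E − V₀))/ℏ = 4.775, giving phase k₂L = 8.834.
T = [1 + V₀² sin²(k₂L) / (4E(E − V₀))]⁻¹ = 1/1.036 = 0.965.
R = 1 − T = 0.0346.

R = 0.0346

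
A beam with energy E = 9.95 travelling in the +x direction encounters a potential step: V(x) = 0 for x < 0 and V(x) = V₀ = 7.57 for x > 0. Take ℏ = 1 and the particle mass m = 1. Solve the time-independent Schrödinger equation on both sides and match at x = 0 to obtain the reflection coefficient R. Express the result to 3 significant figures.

R = 0.118

On each side the TISE gives plane waves with k = √(2m(E − V))/ℏ: k₁ = √(2·1·9.95) = 4.461, k₂ = √(2·1·2.38) = 2.182.
Continuity of ψ and ψ′ at the step yields the reflection amplitude r = (k₁ − k₂)/(k₁ + k₂) = 0.3431; thus R = |r|² = 0.1177, T = 0.8823.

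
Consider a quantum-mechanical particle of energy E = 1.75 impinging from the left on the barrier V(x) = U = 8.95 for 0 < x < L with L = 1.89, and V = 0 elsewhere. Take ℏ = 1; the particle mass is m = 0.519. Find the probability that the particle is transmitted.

T = 0.0000818

E < U: inside the barrier ψ ∝ e^{±κx} with κ = √(2m(U − E))/ℏ = 2.734.
κL = 5.167, sinh(κL) = 87.68.
The exact tunnelling result is T⁻¹ = 1 + U² sinh²(κL) / [4E(U − E)] = 12220, so T = 0.0000818.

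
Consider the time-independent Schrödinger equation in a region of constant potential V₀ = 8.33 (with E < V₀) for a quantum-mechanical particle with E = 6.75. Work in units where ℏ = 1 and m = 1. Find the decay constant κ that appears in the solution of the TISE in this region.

κ = 1.78

Since E < V₀ the TISE in this region is ψ'' = κ²ψ with κ = √(2m(V₀ − E))/ℏ.
κ = √(2 × 1 × 1.58) = 1.778.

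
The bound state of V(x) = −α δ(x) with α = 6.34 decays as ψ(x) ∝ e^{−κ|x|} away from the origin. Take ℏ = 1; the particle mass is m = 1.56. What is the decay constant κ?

Integrate −(ℏ²/2m)ψ'' − αδ(x)ψ = Eψ from −ε to +ε: the ψ'' term gives ψ'(0⁺) − ψ'(0⁻) and the δ term gives −(2mα/ℏ²)ψ(0).
With ψ ∝ e^{−κ|x|} this yields −2κ = −2mα/ℏ², so κ = mα/ℏ² = 9.890.

κ = 9.89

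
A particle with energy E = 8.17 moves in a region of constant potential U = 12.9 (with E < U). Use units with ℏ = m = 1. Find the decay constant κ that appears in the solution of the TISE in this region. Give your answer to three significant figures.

κ = 3.08

Since E < U the TISE in this region is ψ'' = κ²ψ with κ = √(2m(U − E))/ℏ.
κ = √(2 × 1 × 4.73) = 3.076.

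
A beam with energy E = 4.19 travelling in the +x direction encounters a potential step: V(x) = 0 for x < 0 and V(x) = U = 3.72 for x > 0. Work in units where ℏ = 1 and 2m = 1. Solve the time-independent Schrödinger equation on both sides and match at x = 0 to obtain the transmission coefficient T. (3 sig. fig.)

On each side the TISE gives plane waves with k = √(2m(E − V))/ℏ: k₁ = √(2·½·4.19) = 2.047, k₂ = √(2·½·0.47) = 0.6856.
Matching ψ and ψ′ at x = 0 gives r = (k₁ − k₂)/(k₁ + k₂), so R = r² = 0.2482 and T = 1 − R = 0.7518.

T = 0.752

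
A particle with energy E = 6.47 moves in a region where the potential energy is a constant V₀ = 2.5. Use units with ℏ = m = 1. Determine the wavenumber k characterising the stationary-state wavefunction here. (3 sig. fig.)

With E > V₀ the solution is oscillatory, ψ ∝ e^{±ikx} with k = √(2m(E − V₀))/ℏ.
k = √(2 × 1 × 3.97) = 2.818.

k = 2.82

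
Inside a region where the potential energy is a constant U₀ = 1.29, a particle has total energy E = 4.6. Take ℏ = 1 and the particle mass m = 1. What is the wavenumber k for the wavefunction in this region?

With E > U₀ the solution is oscillatory, ψ ∝ e^{±ikx} with k = √(2m(E − U₀))/ℏ.
k = √(2 × 1 × 3.31) = 2.573.

k = 2.57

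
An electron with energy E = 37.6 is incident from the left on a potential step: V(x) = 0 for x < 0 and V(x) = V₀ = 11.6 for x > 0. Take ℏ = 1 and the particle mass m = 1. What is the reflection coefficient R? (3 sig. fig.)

R = 0.00846

The wavenumbers are k₁ = √(2mE)/ℏ = 8.672 on the left and k₂ = √(2m(E − V₀))/ℏ = 7.211 on the right.
Continuity of ψ and ψ′ at the step yields the reflection amplitude r = (k₁ − k₂)/(k₁ + k₂) = 0.09197; thus R = |r|² = 0.008458, T = 0.9915.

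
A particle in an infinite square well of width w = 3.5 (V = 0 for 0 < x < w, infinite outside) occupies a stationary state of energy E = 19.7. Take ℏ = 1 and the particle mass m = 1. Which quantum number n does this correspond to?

n = 7

For an infinite well E_n = n²π²ℏ²/(2mw²), so n = (w/πℏ)√(2mE).
n = (3.5/π) × √(2 × 1 × 19.7) = 6.993 → n = 7.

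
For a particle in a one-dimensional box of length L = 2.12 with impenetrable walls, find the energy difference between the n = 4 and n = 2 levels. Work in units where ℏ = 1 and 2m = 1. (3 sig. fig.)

E_n = n²π²ℏ²/(2mL²), so ΔE = (4² − 2²) π²ℏ²/(2mL²).
ΔE = 12 × π² / (2 × 0.5 × 2.12²) = 26.35.

ΔE = 26.4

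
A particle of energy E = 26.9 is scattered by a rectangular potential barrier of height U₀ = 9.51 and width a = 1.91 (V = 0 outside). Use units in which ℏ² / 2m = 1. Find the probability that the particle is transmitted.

T = 0.954

E > U₀: inside the barrier k₂ = √(2m(E − U₀))/ℏ = 4.170, k₂a = 7.965.
Matching at both interfaces gives T⁻¹ = 1 + U₀² sin²(k₂a) / [4E(E − U₀)] = 1.048, hence T = 0.954.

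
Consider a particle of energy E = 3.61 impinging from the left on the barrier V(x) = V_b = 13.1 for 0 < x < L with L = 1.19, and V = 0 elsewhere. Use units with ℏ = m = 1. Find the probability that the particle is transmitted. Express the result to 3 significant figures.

E < V_b: inside the barrier ψ ∝ e^{±κx} with κ = √(2m(V_b − E))/ℏ = 4.357.
κL = 5.184, sinh(κL) = 89.23.
Matching ψ, ψ′ at both faces gives T = [1 + V_b² sinh²(κL) / (4E(V_b − E))]⁻¹ = 1/9971 = 0.000100.

T = 0.000100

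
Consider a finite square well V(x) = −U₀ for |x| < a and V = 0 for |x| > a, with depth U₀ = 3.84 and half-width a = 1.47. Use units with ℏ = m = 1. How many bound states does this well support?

Define the well-strength parameter z₀ = (a/ℏ)√(2mU₀) = 1.47 × √(2·1·3.84) = 4.074.
A new bound state (alternating even/odd) appears each time z₀ passes a multiple of π/2, so N = ⌊2z₀/π⌋ + 1 = ⌊2.593⌋ + 1 = 3.

N = 3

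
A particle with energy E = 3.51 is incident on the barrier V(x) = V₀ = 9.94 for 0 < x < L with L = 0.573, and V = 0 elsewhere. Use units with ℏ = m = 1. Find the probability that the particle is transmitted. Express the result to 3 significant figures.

T = 0.0584

E < V₀: inside the barrier ψ ∝ e^{±κx} with κ = √(2m(V₀ − E))/ℏ = 3.586.
κL = 2.055, sinh(κL) = 3.839.
Matching ψ, ψ′ at both faces gives T = [1 + V₀² sinh²(κL) / (4E(V₀ − E))]⁻¹ = 1/17.13 = 0.0584.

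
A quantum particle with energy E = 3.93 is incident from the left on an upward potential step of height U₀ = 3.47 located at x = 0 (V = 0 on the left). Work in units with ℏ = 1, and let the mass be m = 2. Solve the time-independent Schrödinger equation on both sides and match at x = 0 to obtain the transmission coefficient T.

T = 0.760

On each side the TISE gives plane waves with k = √(2m(E − V))/ℏ: k₁ = √(2·2·3.93) = 3.965, k₂ = √(2·2·0.46) = 1.356.
Continuity of ψ and ψ′ at the step yields the reflection amplitude r = (k₁ − k₂)/(k₁ + k₂) = 0.4902; thus R = |r|² = 0.2403, T = 0.7597.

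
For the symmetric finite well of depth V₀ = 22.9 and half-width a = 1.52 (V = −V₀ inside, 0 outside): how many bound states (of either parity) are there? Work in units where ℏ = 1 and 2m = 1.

Define the well-strength parameter z₀ = (a/ℏ)√(2mV₀) = 1.52 × √(2·0.5·22.9) = 7.274.
The even/odd transcendental equations gain one root per π/2 in z₀, giving N = 1 + ⌊2z₀/π⌋ = 1 + ⌊4.631⌋ = 5.

N = 5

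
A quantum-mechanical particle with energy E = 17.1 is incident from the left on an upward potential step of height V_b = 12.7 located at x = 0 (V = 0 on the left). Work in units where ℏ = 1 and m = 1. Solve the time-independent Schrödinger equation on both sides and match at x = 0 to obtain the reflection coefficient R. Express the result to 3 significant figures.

R = 0.107

The wavenumbers are k₁ = √(2mE)/ℏ = 5.848 on the left and k₂ = √(2m(E − V_b))/ℏ = 2.966 on the right.
Continuity of ψ and ψ′ at the step yields the reflection amplitude r = (k₁ − k₂)/(k₁ + k₂) = 0.3269; thus R = |r|² = 0.1069, T = 0.8931.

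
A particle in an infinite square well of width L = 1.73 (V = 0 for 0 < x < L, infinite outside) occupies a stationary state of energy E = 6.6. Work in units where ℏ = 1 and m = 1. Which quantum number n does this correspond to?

n = 2

For an infinite well E_n = n²π²ℏ²/(2mL²), so n = (L/πℏ)√(2mE).
n = (1.73/π) × √(2 × 1 × 6.6) = 2.001 → n = 2.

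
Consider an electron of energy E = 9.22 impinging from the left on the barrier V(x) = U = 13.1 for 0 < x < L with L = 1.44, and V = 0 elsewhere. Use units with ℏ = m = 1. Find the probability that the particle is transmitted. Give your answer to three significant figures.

T = 0.00109

Since E < U the interior solution is evanescent with decay constant κ = √(2m(U − E))/ℏ = 2.786.
κL = 4.011, sinh(κL) = 27.60.
Matching ψ, ψ′ at both faces gives T = [1 + U² sinh²(κL) / (4E(U − E))]⁻¹ = 1/914.7 = 0.00109.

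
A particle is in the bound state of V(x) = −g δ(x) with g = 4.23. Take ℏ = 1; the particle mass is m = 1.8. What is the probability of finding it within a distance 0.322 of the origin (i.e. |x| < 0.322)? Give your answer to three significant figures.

P = 0.993

The normalised bound state is ψ = √κ e^{−κ|x|} with κ = mg/ℏ² = 7.614.
P(|x| < d) = ∫_{−d}^{d} κ e^{−2κ|x|} dx = 1 − e^{−2κd} = 1 − e^{−4.903} = 0.9926.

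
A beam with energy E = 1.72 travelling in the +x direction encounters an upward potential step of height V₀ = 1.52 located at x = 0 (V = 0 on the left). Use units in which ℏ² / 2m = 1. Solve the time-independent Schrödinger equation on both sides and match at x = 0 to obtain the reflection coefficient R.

The wavenumbers are k₁ = √(2mE)/ℏ = 1.311 on the left and k₂ = √(2m(E − V₀))/ℏ = 0.4472 on the right.
Continuity of ψ and ψ′ at the step yields the reflection amplitude r = (k₁ − k₂)/(k₁ + k₂) = 0.4914; thus R = |r|² = 0.2415, T = 0.7585.

R = 0.242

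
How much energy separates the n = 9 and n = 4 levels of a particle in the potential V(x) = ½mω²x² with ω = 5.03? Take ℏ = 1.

ΔE = 25.2

E_n = ℏω(n + ½), so ΔE = (9 − 4) ℏω = 5 × 5.03 = 25.15.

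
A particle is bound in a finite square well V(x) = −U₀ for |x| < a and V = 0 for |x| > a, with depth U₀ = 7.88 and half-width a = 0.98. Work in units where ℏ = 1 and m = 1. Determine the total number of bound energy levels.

N = 3

Define the well-strength parameter z₀ = (a/ℏ)√(2mU₀) = 0.98 × √(2·1·7.88) = 3.890.
The even/odd transcendental equations gain one root per π/2 in z₀, giving N = 1 + ⌊2z₀/π⌋ = 1 + ⌊2.477⌋ = 3.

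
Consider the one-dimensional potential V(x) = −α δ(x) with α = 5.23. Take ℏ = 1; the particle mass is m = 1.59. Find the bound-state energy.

The bound state is ψ(x) = √κ e^{−κ|x|}. The derivative jump ψ'(0⁺) − ψ'(0⁻) = −(2mα/ℏ²)ψ(0) fixes κ = mα/ℏ² = 8.316.
Then E = −ℏ²κ²/(2m) = −mα²/(2ℏ²) = -21.75.

E = -21.7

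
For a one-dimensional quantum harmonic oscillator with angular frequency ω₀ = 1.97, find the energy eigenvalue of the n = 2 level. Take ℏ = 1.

E = 4.93

Using E_n = (n + ½)ℏω₀: E_2 = 2.5 × 1.97 = 4.925.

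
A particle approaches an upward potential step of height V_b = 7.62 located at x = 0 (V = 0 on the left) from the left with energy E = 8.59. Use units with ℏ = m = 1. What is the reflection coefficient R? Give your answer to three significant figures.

On each side the TISE gives plane waves with k = √(2m(E − V))/ℏ: k₁ = √(2·1·8.59) = 4.145, k₂ = √(2·1·0.97) = 1.393.
Continuity of ψ and ψ′ at the step yields the reflection amplitude r = (k₁ − k₂)/(k₁ + k₂) = 0.4970; thus R = |r|² = 0.2470, T = 0.7530.

R = 0.247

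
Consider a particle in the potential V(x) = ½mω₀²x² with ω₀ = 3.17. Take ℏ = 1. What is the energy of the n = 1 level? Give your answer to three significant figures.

E = 4.76

Using E_n = (n + ½)ℏω₀: E_1 = 1.5 × 3.17 = 4.755.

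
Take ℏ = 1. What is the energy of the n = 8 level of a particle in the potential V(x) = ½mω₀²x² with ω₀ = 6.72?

E = 57.1

The oscillator eigenvalues are E_n = ℏω₀(n + ½), so E_8 = 6.72 × 8.5 = 57.12.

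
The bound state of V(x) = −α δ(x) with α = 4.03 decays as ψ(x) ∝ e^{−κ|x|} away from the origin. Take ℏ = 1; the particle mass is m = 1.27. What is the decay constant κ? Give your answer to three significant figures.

κ = 5.12

Integrating the TISE across x = 0 gives the cusp condition ψ'(0⁺) − ψ'(0⁻) = −(2mα/ℏ²)ψ(0).
With ψ ∝ e^{−κ|x|} this yields −2κ = −2mα/ℏ², so κ = mα/ℏ² = 5.118.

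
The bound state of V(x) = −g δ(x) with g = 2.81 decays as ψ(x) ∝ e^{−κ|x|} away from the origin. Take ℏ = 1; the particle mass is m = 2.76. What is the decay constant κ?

κ = 7.76

Integrating the TISE across x = 0 gives the cusp condition ψ'(0⁺) − ψ'(0⁻) = −(2mg/ℏ²)ψ(0).
With ψ ∝ e^{−κ|x|} this yields −2κ = −2mg/ℏ², so κ = mg/ℏ² = 7.756.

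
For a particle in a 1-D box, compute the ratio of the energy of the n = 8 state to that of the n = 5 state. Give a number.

2.56

Since E_n ∝ n², the ratio is (8/5)² = 2.56.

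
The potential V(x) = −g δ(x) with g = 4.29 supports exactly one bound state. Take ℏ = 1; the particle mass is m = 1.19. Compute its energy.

For x ≠ 0 the bound state is ψ ∝ e^{−κ|x|}; integrating the TISE across the delta gives the cusp condition 2κ = 2mg/ℏ², so κ = 5.105.
Then E = −ℏ²κ²/(2m) = −mg²/(2ℏ²) = -10.95.

E = -11.0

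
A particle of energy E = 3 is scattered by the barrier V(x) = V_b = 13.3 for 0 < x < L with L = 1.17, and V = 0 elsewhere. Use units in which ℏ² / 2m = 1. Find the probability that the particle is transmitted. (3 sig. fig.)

T = 0.00153

Since E < V_b the interior solution is evanescent with decay constant κ = √(2m(V_b − E))/ℏ = 3.209.
κL = 3.755, sinh(κL) = 21.35.
Matching ψ, ψ′ at both faces gives T = [1 + V_b² sinh²(κL) / (4E(V_b − E))]⁻¹ = 1/653.6 = 0.00153.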